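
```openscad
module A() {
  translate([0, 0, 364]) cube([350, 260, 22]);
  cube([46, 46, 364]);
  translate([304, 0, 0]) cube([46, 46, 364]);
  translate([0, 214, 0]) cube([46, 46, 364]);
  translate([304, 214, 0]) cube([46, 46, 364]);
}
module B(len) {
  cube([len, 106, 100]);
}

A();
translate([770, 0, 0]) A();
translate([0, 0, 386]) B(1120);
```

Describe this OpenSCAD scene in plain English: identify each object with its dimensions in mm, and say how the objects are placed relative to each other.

A is a four-legged stool. The seat is 350×260 mm, 22 mm thick, top at z = 386 mm. It stands on four square legs, each 46×46 mm in cross-section, from z = 0 to the seat underside, each flush with a corner of the seat.

B is a rectangular beam 1120 mm long (x), 106 mm deep (y), 100 mm thick (z).

The beam spans the tops of two stools placed 420 mm apart, resting at z = 386 mm.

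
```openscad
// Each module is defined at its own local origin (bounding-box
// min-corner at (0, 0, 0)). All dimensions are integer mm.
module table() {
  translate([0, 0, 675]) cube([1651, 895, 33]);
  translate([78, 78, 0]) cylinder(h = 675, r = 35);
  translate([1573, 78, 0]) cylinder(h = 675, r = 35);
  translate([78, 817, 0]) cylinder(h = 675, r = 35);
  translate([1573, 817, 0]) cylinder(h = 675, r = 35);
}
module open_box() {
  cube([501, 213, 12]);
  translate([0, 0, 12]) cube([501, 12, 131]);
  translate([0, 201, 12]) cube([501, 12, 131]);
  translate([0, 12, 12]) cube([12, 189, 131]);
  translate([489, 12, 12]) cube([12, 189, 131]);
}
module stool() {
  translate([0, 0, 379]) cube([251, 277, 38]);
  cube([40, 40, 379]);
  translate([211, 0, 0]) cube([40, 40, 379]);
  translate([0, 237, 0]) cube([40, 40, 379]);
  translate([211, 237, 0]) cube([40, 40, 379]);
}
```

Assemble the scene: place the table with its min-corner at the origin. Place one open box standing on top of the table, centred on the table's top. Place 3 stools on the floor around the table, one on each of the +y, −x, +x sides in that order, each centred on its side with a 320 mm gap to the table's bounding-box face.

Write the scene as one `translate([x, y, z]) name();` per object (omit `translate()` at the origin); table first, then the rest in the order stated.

table();
translate([575, 341, 708]) open_box();
translate([700, 1215, 0]) stool();
translate([-571, 309, 0]) stool();
translate([1971, 309, 0]) stool();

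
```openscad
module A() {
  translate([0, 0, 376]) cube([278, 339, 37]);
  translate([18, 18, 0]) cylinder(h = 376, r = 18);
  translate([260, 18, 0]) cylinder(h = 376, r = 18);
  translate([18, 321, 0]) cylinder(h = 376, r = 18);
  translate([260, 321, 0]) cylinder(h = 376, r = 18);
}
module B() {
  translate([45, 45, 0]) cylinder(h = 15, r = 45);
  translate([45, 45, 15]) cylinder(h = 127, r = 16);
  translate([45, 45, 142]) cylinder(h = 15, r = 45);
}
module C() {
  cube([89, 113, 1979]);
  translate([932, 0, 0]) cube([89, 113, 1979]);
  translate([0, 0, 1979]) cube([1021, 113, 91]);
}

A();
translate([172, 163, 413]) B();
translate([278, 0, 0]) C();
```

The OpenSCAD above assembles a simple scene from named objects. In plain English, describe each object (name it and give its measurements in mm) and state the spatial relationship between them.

A is a four-legged stool. The seat is 278×339 mm, 37 mm thick, top at z = 413 mm. It stands on four round legs, each 36 mm in diameter, from z = 0 to the seat underside, each leg's axis is inset half a diameter from the nearest pair of seat edges (so the leg's bounding box is flush with the corner).

B is a spool: two coaxial disc flanges of radius 45 mm and thickness 15 mm, joined by a core cylinder of radius 16 mm and height 127 mm. The lower flange rests on z = 0 and the three cylinders share a vertical axis.

C is a door frame. The clear opening is 843 mm wide and 1979 mm high. Two 89 mm wide jambs, 113 mm deep, stand either side of the opening from the floor to the top of the opening. A 91 mm thick head sits across the top of both jambs, spanning the full outside width of the frame.

The spool is on top of the stool. The door frame is against the stool's +x side, with their −y faces flush.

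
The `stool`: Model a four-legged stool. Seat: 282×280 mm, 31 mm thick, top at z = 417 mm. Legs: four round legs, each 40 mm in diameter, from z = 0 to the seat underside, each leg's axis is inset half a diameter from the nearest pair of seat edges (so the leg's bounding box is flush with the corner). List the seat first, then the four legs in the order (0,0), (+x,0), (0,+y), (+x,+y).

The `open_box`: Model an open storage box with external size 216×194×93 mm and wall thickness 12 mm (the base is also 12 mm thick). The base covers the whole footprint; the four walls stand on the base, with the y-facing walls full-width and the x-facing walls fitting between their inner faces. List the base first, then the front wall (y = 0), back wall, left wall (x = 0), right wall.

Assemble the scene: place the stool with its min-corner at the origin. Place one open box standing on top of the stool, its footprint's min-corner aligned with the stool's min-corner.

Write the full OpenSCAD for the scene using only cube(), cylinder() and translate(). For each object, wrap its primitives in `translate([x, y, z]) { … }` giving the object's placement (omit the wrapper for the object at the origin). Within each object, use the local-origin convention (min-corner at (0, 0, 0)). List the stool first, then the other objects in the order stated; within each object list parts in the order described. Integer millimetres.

translate([0, 0, 386]) cube([282, 280, 31]);
translate([20, 20, 0]) cylinder(h = 386, r = 20);
translate([262, 20, 0]) cylinder(h = 386, r = 20);
translate([20, 260, 0]) cylinder(h = 386, r = 20);
translate([262, 260, 0]) cylinder(h = 386, r = 20);
translate([0, 0, 417]) {
  cube([216, 194, 12]);
  translate([0, 0, 12]) cube([216, 12, 81]);
  translate([0, 182, 12]) cube([216, 12, 81]);
  translate([0, 12, 12]) cube([12, 170, 81]);
  translate([204, 12, 12]) cube([12, 170, 81]);
}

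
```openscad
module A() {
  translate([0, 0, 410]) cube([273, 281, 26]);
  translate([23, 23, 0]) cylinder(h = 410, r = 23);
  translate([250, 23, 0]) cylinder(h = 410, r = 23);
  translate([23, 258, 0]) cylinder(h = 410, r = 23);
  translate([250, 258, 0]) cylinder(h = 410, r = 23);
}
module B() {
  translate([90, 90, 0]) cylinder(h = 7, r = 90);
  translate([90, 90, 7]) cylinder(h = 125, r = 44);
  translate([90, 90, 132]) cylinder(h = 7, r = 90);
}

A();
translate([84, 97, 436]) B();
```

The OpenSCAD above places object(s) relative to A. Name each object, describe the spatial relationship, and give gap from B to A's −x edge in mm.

The spool's min-x is at 84; the stool's min-x is 0; gap = 84 mm.

A is a stool. B is a spool. The spool is on top of the stool. The gap from the spool to the stool's −x edge is 84 mm.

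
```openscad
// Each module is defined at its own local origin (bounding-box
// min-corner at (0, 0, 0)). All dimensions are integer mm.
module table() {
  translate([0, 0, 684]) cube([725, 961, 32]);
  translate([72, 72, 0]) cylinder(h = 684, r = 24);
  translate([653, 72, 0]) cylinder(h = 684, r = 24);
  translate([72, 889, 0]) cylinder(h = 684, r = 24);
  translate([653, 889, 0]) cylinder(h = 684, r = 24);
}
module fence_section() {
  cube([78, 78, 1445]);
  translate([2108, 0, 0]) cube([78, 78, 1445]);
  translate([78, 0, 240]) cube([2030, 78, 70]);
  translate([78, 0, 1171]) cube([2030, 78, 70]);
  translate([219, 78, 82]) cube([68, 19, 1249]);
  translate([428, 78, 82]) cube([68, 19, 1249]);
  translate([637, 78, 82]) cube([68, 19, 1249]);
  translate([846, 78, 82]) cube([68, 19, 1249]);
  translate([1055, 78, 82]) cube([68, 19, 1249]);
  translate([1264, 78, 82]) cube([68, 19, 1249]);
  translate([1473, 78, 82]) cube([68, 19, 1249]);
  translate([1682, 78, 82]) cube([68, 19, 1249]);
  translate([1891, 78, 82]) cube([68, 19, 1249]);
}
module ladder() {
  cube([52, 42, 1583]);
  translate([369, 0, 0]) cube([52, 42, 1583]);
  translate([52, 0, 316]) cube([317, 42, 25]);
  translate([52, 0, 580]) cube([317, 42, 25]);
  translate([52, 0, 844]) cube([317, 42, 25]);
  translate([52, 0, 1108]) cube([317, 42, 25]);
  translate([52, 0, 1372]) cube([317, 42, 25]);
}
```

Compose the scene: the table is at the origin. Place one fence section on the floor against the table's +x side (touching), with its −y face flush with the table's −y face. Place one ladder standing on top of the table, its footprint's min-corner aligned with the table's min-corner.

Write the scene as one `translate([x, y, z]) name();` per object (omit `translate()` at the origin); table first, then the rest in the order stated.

table();
translate([725, 0, 0]) fence_section();
translate([0, 0, 716]) ladder();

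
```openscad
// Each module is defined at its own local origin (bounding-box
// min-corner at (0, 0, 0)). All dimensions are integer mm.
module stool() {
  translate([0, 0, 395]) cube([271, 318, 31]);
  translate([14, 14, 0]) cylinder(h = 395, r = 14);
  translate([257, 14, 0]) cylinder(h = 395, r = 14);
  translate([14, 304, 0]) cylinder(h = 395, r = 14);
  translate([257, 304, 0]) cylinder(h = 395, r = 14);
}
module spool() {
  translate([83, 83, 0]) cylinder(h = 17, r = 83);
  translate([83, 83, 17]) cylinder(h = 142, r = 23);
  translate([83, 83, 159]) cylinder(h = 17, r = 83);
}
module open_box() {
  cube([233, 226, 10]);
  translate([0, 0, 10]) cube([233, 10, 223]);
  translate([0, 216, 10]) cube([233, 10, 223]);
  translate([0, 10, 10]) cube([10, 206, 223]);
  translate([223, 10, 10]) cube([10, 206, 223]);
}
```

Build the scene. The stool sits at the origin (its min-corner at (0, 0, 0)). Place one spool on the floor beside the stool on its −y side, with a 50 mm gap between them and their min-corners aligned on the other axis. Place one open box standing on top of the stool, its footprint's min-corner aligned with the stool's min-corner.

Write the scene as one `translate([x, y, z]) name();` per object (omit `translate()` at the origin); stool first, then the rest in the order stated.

stool();
translate([0, -216, 0]) spool();
translate([0, 0, 426]) open_box();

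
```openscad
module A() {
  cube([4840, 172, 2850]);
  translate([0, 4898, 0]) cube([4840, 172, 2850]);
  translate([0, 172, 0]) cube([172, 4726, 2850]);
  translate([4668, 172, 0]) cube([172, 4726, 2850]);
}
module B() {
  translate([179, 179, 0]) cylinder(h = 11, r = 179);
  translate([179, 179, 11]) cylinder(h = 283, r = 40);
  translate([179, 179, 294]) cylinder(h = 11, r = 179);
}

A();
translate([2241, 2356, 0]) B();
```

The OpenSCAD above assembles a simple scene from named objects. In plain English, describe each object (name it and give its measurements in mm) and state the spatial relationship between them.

A is the wall frame of a small rectangular building: four walls, each 2850 mm tall and 172 mm thick, enclosing a footprint 4840 mm (x) by 5070 mm (y) outside-to-outside, with no floor or roof. The front and back walls (the −y and +y sides) span the full width; the two side walls fit between them.

B is a spool: two coaxial disc flanges of radius 179 mm and thickness 11 mm, joined by a core cylinder of radius 40 mm and height 283 mm. The lower flange rests on z = 0 and the three cylinders share a vertical axis.

The spool sits inside the house frame, centred.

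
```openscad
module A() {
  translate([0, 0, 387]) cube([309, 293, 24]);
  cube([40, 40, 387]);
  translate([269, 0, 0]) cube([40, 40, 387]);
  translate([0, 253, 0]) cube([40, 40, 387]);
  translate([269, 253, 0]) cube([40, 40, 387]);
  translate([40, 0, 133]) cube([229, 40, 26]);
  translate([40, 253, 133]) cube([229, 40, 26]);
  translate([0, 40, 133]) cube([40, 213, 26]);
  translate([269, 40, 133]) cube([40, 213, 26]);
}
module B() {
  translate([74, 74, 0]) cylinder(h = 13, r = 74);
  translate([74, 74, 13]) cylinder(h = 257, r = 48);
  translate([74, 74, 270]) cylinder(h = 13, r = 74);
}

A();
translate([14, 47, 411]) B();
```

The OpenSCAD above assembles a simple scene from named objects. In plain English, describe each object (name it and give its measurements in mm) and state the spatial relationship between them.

A is a four-legged stool. The seat is a 309×293×24 mm slab whose top surface is at z = 411 mm; four square legs, each 40×40 mm in cross-section, run from the floor (z = 0) to the underside of the seat, each flush with a corner of the seat. Four stretchers, 40 mm wide and 26 mm tall, connect adjacent legs with their undersides at z = 133 mm, each running between the inner faces of the legs it joins and aligned with the legs' outer faces on the other axis.

B is a spool: two coaxial disc flanges of radius 74 mm and thickness 13 mm, joined by a core cylinder of radius 48 mm and height 257 mm. The lower flange rests on z = 0 and the three cylinders share a vertical axis.

The spool is on top of the stool.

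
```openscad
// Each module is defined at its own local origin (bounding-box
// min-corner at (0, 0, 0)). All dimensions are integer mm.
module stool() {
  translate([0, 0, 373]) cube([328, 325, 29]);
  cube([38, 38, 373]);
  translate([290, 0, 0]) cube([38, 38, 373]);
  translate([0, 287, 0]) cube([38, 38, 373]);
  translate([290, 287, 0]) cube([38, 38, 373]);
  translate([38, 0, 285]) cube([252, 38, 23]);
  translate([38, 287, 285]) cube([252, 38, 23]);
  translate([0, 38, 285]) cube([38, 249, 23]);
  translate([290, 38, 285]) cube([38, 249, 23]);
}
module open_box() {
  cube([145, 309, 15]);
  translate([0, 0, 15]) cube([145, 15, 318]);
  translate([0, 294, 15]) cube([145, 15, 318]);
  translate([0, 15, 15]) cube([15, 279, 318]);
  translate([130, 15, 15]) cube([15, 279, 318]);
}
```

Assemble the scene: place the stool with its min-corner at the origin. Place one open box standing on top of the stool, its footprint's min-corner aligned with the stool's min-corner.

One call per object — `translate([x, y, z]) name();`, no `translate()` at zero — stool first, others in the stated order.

stool();
translate([0, 0, 402]) open_box();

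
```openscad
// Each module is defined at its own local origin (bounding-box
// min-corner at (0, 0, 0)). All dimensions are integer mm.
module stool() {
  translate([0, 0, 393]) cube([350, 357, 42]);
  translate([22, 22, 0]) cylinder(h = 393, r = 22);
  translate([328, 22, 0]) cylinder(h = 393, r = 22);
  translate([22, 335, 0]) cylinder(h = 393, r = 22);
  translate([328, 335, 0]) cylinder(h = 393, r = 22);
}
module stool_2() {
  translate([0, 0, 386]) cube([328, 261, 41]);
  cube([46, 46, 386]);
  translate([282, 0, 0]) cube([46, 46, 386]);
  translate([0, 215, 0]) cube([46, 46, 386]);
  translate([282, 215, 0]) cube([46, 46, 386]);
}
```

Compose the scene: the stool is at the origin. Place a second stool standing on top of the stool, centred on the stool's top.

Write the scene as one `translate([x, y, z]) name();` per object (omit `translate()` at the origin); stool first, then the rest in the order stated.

stool();
translate([11, 48, 435]) stool_2();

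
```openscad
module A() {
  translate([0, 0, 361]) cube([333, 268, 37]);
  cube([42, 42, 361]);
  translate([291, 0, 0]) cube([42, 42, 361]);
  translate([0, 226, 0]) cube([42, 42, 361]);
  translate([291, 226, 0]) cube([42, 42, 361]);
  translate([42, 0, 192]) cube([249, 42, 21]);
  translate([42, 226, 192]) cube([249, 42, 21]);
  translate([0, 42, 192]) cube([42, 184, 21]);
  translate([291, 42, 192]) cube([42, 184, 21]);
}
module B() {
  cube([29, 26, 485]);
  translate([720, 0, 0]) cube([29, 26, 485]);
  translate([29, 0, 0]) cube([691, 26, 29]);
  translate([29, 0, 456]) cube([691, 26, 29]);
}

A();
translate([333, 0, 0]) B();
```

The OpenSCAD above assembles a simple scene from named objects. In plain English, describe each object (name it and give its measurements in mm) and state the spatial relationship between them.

A is a simple wooden stool: a rectangular seat 333 mm (x) by 268 mm (y), 37 mm thick, top face at z = 398 mm, on four square legs, each 42×42 mm in cross-section. The legs rest on z = 0, each flush with a corner of the seat. Four stretchers, 42 mm wide and 21 mm tall, connect adjacent legs with their undersides at z = 192 mm, each running between the inner faces of the legs it joins and aligned with the legs' outer faces on the other axis.

B is a picture frame with a 691×427 mm rectangular opening (x by z) and a uniform 29 mm border on every side. Frame depth is 26 mm along y. It is built from two vertical stiles running the full outside height and two horizontal rails spanning the gap between the stiles.

The picture frame is against the stool's +x side, with their −y faces flush.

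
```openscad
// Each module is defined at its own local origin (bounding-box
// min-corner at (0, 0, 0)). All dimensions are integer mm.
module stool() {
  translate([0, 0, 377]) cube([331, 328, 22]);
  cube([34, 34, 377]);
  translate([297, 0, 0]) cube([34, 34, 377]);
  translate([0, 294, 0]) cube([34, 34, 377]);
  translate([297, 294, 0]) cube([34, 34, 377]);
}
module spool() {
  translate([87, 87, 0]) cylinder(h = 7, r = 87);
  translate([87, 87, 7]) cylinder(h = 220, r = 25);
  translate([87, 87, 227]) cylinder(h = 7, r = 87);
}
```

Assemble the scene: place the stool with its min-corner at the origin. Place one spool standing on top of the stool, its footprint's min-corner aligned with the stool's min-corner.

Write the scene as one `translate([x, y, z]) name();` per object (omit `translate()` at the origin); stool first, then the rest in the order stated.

stool();
translate([0, 0, 399]) spool();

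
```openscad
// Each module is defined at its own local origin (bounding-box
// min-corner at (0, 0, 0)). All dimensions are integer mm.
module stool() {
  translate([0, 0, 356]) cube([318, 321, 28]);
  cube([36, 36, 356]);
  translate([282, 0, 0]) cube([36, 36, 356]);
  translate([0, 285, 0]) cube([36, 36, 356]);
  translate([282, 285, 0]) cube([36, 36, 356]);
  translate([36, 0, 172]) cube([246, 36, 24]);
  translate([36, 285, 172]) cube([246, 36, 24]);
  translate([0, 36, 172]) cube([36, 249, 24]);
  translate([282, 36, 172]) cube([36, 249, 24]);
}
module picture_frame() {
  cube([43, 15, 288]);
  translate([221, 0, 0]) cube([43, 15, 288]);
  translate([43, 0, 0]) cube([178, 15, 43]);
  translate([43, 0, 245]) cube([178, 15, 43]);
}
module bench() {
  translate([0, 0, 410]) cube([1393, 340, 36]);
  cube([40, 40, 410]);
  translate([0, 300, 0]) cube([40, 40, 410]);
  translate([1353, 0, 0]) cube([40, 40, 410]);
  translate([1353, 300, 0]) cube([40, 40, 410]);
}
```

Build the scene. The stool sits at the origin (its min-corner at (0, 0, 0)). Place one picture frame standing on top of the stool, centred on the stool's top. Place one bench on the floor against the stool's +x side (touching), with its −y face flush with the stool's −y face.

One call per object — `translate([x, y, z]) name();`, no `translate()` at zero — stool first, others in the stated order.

stool();
translate([27, 153, 384]) picture_frame();
translate([318, 0, 0]) bench();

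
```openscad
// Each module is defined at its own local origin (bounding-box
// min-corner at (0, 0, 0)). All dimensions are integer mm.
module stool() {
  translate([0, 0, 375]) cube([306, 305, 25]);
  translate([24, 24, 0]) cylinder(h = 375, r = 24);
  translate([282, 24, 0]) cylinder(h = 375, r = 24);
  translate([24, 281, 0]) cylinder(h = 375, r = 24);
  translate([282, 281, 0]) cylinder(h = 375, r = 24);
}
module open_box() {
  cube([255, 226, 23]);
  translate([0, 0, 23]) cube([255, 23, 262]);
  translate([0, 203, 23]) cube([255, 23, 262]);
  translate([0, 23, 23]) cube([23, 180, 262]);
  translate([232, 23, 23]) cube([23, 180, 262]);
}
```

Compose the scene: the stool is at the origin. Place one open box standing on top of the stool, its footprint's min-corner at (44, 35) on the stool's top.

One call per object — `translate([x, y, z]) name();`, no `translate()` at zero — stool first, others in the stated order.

stool();
translate([44, 35, 400]) open_box();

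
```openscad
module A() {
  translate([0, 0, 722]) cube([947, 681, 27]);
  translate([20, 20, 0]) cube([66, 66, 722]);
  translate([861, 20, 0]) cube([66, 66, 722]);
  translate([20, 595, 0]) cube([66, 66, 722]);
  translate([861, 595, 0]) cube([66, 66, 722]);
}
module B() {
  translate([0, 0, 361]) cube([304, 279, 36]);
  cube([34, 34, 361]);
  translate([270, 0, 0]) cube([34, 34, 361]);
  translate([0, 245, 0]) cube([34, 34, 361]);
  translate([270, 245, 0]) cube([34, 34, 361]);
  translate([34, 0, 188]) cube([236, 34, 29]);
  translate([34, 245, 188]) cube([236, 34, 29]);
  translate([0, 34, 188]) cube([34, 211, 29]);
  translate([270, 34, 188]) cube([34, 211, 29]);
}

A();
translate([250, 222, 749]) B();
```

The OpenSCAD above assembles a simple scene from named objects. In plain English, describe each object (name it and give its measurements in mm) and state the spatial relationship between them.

A is a table with a 947×681 mm rectangular top, 27 mm thick, top surface at z = 749 mm, supported by four 66×66 mm square legs, each inset 20 mm from the nearest pair of top edges, running from the floor.

B is a simple wooden stool: a rectangular seat 304 mm (x) by 279 mm (y), 36 mm thick, top face at z = 397 mm, on four square legs, each 34×34 mm in cross-section. The legs rest on z = 0, each flush with a corner of the seat. Four stretchers, 34 mm wide and 29 mm tall, connect adjacent legs with their undersides at z = 188 mm, each running between the inner faces of the legs it joins and aligned with the legs' outer faces on the other axis.

The stool is on top of the table.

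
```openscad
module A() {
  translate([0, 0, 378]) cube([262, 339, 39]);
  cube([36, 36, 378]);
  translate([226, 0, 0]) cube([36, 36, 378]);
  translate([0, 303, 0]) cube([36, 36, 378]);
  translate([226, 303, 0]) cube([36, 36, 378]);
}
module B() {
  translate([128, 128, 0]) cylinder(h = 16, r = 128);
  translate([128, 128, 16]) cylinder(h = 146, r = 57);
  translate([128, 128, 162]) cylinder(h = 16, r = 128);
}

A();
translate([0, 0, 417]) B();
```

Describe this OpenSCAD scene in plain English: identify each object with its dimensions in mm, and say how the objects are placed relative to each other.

A is a simple wooden stool: a rectangular seat 262 mm (x) by 339 mm (y), 39 mm thick, top face at z = 417 mm, on four square legs, each 36×36 mm in cross-section. The legs rest on z = 0, each flush with a corner of the seat.

B is a spool: two coaxial disc flanges of radius 128 mm and thickness 16 mm, joined by a core cylinder of radius 57 mm and height 146 mm. The lower flange rests on z = 0 and the three cylinders share a vertical axis.

The spool is on top of the stool.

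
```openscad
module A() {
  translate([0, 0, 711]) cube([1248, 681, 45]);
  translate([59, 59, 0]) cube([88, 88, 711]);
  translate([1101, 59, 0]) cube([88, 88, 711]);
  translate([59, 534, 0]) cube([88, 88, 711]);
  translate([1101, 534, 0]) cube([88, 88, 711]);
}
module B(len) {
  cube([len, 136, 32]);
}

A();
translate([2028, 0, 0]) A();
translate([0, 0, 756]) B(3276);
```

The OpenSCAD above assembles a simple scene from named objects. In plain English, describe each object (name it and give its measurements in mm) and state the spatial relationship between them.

A is a table with a 1248×681 mm rectangular top, 45 mm thick, top surface at z = 756 mm, supported by four 88×88 mm square legs, each inset 59 mm from the nearest pair of top edges, running from the floor.

B is a rectangular beam 3276 mm long (x), 136 mm deep (y), 32 mm thick (z).

The beam spans the tops of two tables placed 780 mm apart, resting at z = 756 mm.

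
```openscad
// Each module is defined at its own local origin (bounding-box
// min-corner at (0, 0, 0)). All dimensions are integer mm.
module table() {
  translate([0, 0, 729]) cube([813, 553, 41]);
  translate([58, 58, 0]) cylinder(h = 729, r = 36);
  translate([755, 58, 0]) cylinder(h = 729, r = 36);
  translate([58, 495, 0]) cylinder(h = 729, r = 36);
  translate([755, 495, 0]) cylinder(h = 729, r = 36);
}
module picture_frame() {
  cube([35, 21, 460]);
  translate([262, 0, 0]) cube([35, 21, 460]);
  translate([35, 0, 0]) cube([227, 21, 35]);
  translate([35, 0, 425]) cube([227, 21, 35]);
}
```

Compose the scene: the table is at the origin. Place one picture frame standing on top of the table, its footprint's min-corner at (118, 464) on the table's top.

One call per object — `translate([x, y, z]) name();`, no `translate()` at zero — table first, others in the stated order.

table();
translate([118, 464, 770]) picture_frame();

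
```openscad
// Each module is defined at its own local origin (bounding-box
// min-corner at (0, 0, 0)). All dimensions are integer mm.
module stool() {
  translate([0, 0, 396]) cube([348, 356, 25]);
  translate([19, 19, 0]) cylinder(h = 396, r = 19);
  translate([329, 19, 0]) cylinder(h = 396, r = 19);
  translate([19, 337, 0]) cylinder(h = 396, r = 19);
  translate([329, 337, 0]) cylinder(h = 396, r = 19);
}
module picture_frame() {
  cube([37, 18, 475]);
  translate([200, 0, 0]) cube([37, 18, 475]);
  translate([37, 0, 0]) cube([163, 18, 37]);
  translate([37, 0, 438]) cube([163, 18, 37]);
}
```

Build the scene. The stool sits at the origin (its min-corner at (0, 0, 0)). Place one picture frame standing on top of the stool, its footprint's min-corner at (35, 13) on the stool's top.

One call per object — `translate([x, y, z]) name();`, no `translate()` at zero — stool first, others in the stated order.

stool();
translate([35, 13, 421]) picture_frame();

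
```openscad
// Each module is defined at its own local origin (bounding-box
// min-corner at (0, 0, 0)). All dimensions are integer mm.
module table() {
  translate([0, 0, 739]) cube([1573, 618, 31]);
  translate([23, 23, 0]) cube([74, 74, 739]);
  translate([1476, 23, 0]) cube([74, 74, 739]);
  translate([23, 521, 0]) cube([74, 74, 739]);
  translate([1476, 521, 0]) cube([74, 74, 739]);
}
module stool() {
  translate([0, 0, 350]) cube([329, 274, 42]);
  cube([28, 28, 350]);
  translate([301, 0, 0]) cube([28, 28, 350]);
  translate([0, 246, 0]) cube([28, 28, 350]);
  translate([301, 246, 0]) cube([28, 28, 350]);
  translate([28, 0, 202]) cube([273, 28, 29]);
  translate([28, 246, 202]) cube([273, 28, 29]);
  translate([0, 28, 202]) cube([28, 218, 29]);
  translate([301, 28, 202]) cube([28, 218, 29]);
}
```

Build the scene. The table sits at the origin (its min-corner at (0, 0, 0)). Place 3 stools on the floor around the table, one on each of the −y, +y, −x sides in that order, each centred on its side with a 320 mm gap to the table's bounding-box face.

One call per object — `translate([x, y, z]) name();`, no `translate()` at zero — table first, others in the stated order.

table();
translate([622, -594, 0]) stool();
translate([622, 938, 0]) stool();
translate([-649, 172, 0]) stool();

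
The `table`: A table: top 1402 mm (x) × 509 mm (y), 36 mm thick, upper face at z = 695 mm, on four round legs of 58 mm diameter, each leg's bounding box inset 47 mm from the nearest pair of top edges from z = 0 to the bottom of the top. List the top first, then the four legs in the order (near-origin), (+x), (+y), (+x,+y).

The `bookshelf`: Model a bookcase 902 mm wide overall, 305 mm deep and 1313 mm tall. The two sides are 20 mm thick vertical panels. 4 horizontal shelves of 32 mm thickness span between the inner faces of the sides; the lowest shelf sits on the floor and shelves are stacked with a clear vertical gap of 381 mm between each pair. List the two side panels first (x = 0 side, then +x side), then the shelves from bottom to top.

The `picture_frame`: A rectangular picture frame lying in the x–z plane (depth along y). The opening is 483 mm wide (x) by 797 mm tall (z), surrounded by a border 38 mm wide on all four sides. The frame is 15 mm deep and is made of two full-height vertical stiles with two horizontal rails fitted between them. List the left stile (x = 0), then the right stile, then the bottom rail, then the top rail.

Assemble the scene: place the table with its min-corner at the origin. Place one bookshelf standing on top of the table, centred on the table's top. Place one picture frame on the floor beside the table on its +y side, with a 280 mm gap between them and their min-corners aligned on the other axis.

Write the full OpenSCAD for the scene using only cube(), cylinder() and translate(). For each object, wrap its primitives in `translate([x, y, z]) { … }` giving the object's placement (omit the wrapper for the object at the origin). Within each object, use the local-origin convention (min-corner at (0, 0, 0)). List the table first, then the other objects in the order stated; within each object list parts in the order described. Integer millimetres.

translate([0, 0, 659]) cube([1402, 509, 36]);
translate([76, 76, 0]) cylinder(h = 659, r = 29);
translate([1326, 76, 0]) cylinder(h = 659, r = 29);
translate([76, 433, 0]) cylinder(h = 659, r = 29);
translate([1326, 433, 0]) cylinder(h = 659, r = 29);
translate([250, 102, 695]) {
  cube([20, 305, 1313]);
  translate([882, 0, 0]) cube([20, 305, 1313]);
  translate([20, 0, 0]) cube([862, 305, 32]);
  translate([20, 0, 413]) cube([862, 305, 32]);
  translate([20, 0, 826]) cube([862, 305, 32]);
  translate([20, 0, 1239]) cube([862, 305, 32]);
}
translate([0, 789, 0]) {
  cube([38, 15, 873]);
  translate([521, 0, 0]) cube([38, 15, 873]);
  translate([38, 0, 0]) cube([483, 15, 38]);
  translate([38, 0, 835]) cube([483, 15, 38]);
}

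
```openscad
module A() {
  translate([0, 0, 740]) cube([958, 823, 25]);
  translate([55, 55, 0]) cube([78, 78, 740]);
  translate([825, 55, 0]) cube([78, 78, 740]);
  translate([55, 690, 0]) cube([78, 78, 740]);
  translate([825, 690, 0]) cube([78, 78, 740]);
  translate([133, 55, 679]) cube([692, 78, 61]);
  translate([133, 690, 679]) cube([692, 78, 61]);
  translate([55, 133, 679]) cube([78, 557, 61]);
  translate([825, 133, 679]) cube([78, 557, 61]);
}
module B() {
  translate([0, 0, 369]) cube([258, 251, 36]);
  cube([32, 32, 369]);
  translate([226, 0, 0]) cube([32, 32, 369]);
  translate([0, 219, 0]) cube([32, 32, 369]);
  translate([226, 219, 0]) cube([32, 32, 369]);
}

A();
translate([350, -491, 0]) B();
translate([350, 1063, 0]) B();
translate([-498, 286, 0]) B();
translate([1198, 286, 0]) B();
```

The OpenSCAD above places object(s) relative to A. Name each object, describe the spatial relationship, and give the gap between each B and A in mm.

A is a table. B is a stool. Four stools sit around the table at the −y, +y, −x, +x sides. The gap between each stool and the table is 240 mm.

Each stool's nearest face is 240 mm from the table's bounding box.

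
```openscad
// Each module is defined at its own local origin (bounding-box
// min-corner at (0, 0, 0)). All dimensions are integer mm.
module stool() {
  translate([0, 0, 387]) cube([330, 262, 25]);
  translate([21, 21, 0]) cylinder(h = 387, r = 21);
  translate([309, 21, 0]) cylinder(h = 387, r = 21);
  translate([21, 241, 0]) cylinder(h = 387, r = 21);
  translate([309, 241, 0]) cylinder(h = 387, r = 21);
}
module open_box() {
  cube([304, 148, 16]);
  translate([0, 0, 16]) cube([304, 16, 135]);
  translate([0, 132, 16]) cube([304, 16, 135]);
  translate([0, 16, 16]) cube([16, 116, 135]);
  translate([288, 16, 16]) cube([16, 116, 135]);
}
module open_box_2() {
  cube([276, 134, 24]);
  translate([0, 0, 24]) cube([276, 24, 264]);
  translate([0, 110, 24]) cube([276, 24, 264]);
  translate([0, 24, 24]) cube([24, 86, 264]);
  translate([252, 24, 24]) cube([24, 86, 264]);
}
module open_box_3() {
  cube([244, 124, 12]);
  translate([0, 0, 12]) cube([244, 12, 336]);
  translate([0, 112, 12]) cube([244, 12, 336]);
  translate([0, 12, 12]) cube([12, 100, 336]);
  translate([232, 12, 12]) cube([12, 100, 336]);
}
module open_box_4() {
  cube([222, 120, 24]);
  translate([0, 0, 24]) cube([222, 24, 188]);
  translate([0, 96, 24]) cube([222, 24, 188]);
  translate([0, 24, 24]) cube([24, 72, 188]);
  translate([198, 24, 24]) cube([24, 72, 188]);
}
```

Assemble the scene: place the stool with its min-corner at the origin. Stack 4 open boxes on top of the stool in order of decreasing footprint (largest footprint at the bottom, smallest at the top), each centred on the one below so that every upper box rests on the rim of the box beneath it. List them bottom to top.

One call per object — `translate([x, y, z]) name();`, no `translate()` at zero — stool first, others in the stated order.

stool();
translate([13, 57, 412]) open_box();
translate([27, 64, 563]) open_box_2();
translate([43, 69, 851]) open_box_3();
translate([54, 71, 1199]) open_box_4();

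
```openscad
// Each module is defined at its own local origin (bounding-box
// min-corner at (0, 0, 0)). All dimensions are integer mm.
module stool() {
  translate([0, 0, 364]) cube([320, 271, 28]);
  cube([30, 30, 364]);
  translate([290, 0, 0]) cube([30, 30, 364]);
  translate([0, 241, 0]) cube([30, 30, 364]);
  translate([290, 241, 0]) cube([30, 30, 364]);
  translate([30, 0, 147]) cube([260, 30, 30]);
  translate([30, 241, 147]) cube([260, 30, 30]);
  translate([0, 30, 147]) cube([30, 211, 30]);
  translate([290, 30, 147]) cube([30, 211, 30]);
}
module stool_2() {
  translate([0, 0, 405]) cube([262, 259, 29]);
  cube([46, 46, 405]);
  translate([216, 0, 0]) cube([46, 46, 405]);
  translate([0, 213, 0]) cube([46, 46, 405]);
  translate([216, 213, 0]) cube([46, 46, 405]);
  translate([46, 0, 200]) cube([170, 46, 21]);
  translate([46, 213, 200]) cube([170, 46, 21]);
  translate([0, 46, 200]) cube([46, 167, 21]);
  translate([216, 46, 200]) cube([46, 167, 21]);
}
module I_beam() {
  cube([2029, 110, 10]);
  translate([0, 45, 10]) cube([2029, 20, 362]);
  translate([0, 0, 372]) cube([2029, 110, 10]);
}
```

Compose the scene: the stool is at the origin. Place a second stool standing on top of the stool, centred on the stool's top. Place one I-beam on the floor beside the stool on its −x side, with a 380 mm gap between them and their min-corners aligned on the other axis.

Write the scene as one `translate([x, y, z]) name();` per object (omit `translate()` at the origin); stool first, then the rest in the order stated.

stool();
translate([29, 6, 392]) stool_2();
translate([-2409, 0, 0]) I_beam();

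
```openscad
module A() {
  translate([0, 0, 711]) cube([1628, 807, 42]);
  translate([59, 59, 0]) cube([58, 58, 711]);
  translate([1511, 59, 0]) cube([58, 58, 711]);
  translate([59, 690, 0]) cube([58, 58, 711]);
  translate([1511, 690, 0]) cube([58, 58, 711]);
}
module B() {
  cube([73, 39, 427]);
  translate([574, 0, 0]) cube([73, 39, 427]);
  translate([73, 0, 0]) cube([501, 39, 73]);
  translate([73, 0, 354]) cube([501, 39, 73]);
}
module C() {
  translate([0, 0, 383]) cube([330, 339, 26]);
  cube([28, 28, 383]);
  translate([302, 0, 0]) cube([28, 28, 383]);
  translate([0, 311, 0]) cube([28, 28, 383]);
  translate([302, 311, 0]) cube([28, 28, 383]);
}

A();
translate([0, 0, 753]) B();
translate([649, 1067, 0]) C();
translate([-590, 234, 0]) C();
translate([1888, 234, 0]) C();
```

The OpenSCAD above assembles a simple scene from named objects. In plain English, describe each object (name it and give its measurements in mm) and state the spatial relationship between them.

A is a table with a 1628×807 mm rectangular top, 42 mm thick, top surface at z = 753 mm, supported by four 58×58 mm square legs, each inset 59 mm from the nearest pair of top edges, running from the floor.

B is a picture frame with a 501×281 mm rectangular opening (x by z) and a uniform 73 mm border on every side. Frame depth is 39 mm along y. It is built from two vertical stiles running the full outside height and two horizontal rails spanning the gap between the stiles.

C is a simple wooden stool: a rectangular seat 330 mm (x) by 339 mm (y), 26 mm thick, top face at z = 409 mm, on four square legs, each 28×28 mm in cross-section. The legs rest on z = 0, each flush with a corner of the seat.

The picture frame is on top of the table. Three stools sit around the table at the +y, −x, +x sides.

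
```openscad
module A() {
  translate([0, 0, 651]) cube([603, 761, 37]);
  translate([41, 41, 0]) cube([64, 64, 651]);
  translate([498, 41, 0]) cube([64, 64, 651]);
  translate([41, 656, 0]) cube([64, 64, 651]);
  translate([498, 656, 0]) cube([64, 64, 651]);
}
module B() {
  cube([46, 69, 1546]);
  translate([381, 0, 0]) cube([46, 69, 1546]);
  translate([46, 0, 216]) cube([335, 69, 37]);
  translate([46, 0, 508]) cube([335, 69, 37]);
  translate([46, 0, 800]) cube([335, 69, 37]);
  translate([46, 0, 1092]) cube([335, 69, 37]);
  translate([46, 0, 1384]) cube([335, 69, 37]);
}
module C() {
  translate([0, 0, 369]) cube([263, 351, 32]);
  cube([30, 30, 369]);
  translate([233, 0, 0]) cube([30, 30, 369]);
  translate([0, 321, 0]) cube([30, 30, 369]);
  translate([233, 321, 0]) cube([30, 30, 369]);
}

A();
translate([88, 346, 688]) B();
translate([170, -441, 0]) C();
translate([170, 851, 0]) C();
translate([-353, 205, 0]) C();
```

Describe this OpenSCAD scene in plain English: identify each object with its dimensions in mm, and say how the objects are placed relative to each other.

A is a rectangular dining table. The top is 603×761×37 mm with its upper surface at z = 688 mm. It stands on four 64×64 mm square legs, each inset 41 mm from the nearest pair of top edges, running from the floor to the underside of the top.

B is a straight ladder. Two 46×69 mm vertical rails, 1546 mm tall, stand 427 mm apart (outside-to-outside) with their front faces coplanar on the −y side. 5 rungs, each 69 mm deep and 37 mm tall, span between the inner faces of the rails, front faces flush with the rails. The lowest rung's underside is at z = 216 mm and rungs are spaced 292 mm apart (underside to underside).

C is a four-legged stool. The seat is 263×351 mm, 32 mm thick, top at z = 401 mm. It stands on four square legs, each 30×30 mm in cross-section, from z = 0 to the seat underside, each flush with a corner of the seat.

The ladder is on top of the table, centred. Three stools sit around the table at the −y, +y, −x sides.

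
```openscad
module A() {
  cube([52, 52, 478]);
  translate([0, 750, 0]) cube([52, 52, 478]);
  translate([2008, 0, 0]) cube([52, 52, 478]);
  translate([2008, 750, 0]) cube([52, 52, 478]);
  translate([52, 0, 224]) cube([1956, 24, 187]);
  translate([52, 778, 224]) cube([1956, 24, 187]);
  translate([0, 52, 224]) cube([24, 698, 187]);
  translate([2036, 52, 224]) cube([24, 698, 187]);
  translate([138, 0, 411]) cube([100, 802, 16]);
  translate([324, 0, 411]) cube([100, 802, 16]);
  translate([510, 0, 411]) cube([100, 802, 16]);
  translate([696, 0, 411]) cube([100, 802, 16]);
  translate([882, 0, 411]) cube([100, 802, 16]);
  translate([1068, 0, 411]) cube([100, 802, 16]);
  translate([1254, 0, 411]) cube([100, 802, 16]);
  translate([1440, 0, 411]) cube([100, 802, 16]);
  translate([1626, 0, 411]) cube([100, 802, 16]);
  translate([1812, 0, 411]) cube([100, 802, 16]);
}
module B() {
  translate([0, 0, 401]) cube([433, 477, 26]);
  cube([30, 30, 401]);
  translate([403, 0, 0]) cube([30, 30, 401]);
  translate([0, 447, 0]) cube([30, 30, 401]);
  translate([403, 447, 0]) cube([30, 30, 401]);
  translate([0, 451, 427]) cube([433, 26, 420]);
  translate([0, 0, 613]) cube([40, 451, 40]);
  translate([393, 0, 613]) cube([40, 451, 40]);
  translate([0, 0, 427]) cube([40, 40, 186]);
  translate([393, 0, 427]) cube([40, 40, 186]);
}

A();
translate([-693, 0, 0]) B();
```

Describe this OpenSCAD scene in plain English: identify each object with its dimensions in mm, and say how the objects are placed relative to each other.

A is a bed frame 2060 mm long (x) by 802 mm wide (y). Four 52×52 mm corner posts, 478 mm tall, at the corners of the footprint. Four rails of 24 mm thickness and 187 mm height run between adjacent posts with their undersides at z = 224 mm, their outer faces flush with the outside of the frame (the two x-running rails run between the posts' inner faces; the two y-running rails run between the posts' inner faces). 10 slats, each 100 mm wide (x) and 16 mm thick, lie across the top of the two x-running rails, running the full 802 mm width of the frame in y; the slats are evenly spaced along x between the inner faces of the end posts with equal gaps (rounded down to the nearest mm) at the −x end and between each pair — any rounding remainder accumulates at the +x end.

B is a chair. The seat is a 433×477×26 mm slab with its top at z = 427 mm, on four 30×30 mm corner legs (flush with the seat edges, standing on z = 0). A flat backrest 26 mm thick, 420 mm tall, spans the full seat width and rises from the seat top along its +y edge, rear face flush with the rear of the seat. Two armrests of 40×40 mm section run along each side from the seat's front edge to the front of the backrest, top faces 226 mm above the seat top and outer faces flush with the seat's x-edges; a 40×40 mm post under the front of each armrest stands on the seat at the front corner.

The chair is on the floor beside the bed frame on its −x side.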